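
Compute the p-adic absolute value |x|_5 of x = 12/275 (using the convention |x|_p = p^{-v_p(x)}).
|12/275|_5 = 25

Step 1 — compute v_5(x) by factoring powers of 5 out of the numerator and denominator: v_5(12/275) = -2. Step 2 — apply |x|_p = p^{-v_p(x)} = 5^{2} = 25.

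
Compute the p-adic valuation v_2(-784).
v_2(-784) = 4

v_2(n) is the largest exponent k such that 2^k divides n. Factor out: -784 = -2^4 · 49. (Sign doesn't affect v_p.) So v_2(-784) = 4.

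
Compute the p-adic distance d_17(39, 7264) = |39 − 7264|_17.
d_17(39, 7264) = 1/289

Step 1 — x − y = 39 − 7264 = -7225. Step 2 — v_17(-7225) = 2 (factor: -7225 = −(17^2 · 25); the sign does not affect v_p). Step 3 — |x − y|_17 = 17^{-2} = 1/289.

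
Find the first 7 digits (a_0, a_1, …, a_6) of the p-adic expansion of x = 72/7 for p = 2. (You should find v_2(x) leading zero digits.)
(a_0, …, a_6) = (0, 0, 0, 1, 1, 1, 1)

v_2(72/7) = 3, so a_0 = ... = a_2 = 0. Factor out: x = 2^3 · u with u = 9/7 a unit in ℤ_2. Expand u iteratively via a_{v+i} = u_i mod 2, u_{i+1} = (u_i − a_{v+i})/2:
  u_0 = 9/7;  a_3 = 1;  u_1 = (u_0 − 1)/2 = 1/7
  u_1 = 1/7;  a_4 = 1;  u_2 = (u_1 − 1)/2 = -3/7
  u_2 = -3/7;  a_5 = 1;  u_3 = (u_2 − 1)/2 = -5/7
  u_3 = -5/7;  a_6 = 1;  u_4 = (u_3 − 1)/2 = -6/7
Digits: (0, 0, 0, 1, 1, 1, 1).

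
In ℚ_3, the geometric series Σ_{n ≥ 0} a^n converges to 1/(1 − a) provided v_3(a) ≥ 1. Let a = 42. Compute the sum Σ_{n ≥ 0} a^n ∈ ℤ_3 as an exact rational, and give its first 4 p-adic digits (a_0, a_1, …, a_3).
Σ a^n = 1/(1 − a) = -1/41;  first 4 digits = (1, 2, 2, 2)

v_3(a) = 1 ≥ 1, so the series converges in ℤ_3 to 1/(1 − a) = 1/(1 − 42) = -1/41. Expand this rational in ℤ_3: compute digits iteratively via d_i = x_i mod 3, x_{i+1} = (x_i − d_i)/3. The first 4 digits are (1, 2, 2, 2).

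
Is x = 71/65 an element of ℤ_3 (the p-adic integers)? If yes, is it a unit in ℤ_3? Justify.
x ∈ ℤ_3^× (unit); v_3(x) = 0

ℤ_3 = {x ∈ ℚ_3 : v_3(x) ≥ 0} and ℤ_3^× = {x ∈ ℤ_3 : v_3(x) = 0}. Here v_3(71/65) = v_3(num) − v_3(den) = 0; compare against these criteria.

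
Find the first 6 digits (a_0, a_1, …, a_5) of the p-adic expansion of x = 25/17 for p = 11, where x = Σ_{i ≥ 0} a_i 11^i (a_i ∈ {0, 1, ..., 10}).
(a_0, …, a_5) = (6, 8, 7, 9, 3, 10)

v_11(25/17) = 0 (numerator and denominator both coprime to 11), so x ∈ ℤ_11^×. Compute digits iteratively via a_i = x_i mod 11, x_{i+1} = (x_i − a_i)/11, with x_0 = x:
  x_0 = 25/17;  a_0 = 6;  x_1 = (x_0 − 6)/11 = -7/17
  x_1 = -7/17;  a_1 = 8;  x_2 = (x_1 − 8)/11 = -13/17
  x_2 = -13/17;  a_2 = 7;  x_3 = (x_2 − 7)/11 = -12/17
  x_3 = -12/17;  a_3 = 9;  x_4 = (x_3 − 9)/11 = -15/17
  x_4 = -15/17;  a_4 = 3;  x_5 = (x_4 − 3)/11 = -6/17
  x_5 = -6/17;  a_5 = 10;  x_6 = (x_5 − 10)/11 = -16/17
Digits: (6, 8, 7, 9, 3, 10).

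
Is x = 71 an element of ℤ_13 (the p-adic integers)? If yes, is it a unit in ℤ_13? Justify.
x ∈ ℤ_13^× (unit); v_13(x) = 0

ℤ_13 = {x ∈ ℚ_13 : v_13(x) ≥ 0} and ℤ_13^× = {x ∈ ℤ_13 : v_13(x) = 0}. Here v_13(71) = v_13(num) − v_13(den) = 0; compare against these criteria.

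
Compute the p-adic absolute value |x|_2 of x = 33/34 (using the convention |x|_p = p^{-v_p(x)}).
|33/34|_2 = 2

Step 1 — compute v_2(x) by factoring powers of 2 out of the numerator and denominator: v_2(33/34) = -1. Step 2 — apply |x|_p = p^{-v_p(x)} = 2^{1} = 2.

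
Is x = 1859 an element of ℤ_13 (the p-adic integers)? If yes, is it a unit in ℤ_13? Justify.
x ∈ ℤ_13 but not a unit; v_13(x) = 2 > 0

ℤ_13 = {x ∈ ℚ_13 : v_13(x) ≥ 0} and ℤ_13^× = {x ∈ ℤ_13 : v_13(x) = 0}. Here v_13(1859) = v_13(num) − v_13(den) = 2; compare against these criteria.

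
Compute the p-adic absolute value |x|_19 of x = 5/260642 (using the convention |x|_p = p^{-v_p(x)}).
|5/260642|_19 = 130321

Step 1 — compute v_19(x) by factoring powers of 19 out of the numerator and denominator: v_19(5/260642) = -4. Step 2 — apply |x|_p = p^{-v_p(x)} = 19^{4} = 130321.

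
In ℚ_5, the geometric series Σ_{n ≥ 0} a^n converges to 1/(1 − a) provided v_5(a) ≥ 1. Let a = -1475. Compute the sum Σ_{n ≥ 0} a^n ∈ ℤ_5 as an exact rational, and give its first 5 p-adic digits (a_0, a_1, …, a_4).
Σ a^n = 1/(1 − a) = 1/1476;  first 5 digits = (1, 0, 1, 3, 3)

v_5(a) = 2 ≥ 1, so the series converges in ℤ_5 to 1/(1 − a) = 1/(1 − (-1475)) = 1/1476. Expand this rational in ℤ_5: compute digits iteratively via d_i = x_i mod 5, x_{i+1} = (x_i − d_i)/5. The first 5 digits are (1, 0, 1, 3, 3).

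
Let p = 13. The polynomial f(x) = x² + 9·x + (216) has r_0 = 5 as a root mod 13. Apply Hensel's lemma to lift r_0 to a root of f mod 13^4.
r_3 = 20350 (mod 28561)

Hensel: r_{i+1} = r_i − f(r_i)·(f′(r_i))^{-1} mod 13^{i+2}, f′(x) = 2x + 9. Iterate:
  r_0 = 5 (mod 13)
  r_1 = 70 (mod 169)
  r_2 = 577 (mod 2197)
  r_3 = 20350 (mod 28561)
Final: r = 20350 satisfies f(r) ≡ 0 mod 13^4.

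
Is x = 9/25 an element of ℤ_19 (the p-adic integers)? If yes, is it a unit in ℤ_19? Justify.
x ∈ ℤ_19^× (unit); v_19(x) = 0

ℤ_19 = {x ∈ ℚ_19 : v_19(x) ≥ 0} and ℤ_19^× = {x ∈ ℤ_19 : v_19(x) = 0}. Here v_19(9/25) = v_19(num) − v_19(den) = 0; compare against these criteria.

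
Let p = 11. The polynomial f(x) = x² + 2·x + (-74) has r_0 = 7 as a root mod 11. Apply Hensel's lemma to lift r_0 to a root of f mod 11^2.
r_1 = 106 (mod 121)

Hensel: r_{i+1} = r_i − f(r_i)·(f′(r_i))^{-1} mod 11^{i+2}, f′(x) = 2x + 2. Iterate:
  r_0 = 7 (mod 11)
  r_1 = 106 (mod 121)
Final: r = 106 satisfies f(r) ≡ 0 mod 11^2.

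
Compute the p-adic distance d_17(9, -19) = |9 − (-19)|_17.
d_17(9, -19) = 1

Step 1 — x − y = 9 − (-19) = 28. Step 2 — v_17(28) = 0 (factor: 28 = (17^0 · 28); the sign does not affect v_p). Step 3 — |x − y|_17 = 17^{0} = 1.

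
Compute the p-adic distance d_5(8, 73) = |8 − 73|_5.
d_5(8, 73) = 1/5

Step 1 — x − y = 8 − 73 = -65. Step 2 — v_5(-65) = 1 (factor: -65 = −(5^1 · 13); the sign does not affect v_p). Step 3 — |x − y|_5 = 5^{-1} = 1/5.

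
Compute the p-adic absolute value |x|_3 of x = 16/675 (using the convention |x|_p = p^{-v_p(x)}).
|16/675|_3 = 27

Step 1 — compute v_3(x) by factoring powers of 3 out of the numerator and denominator: v_3(16/675) = -3. Step 2 — apply |x|_p = p^{-v_p(x)} = 3^{3} = 27.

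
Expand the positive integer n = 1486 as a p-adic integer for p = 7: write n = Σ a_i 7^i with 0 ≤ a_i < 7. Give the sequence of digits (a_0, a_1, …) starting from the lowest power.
(a_0, a_1, …) = (2, 2, 2, 4)

Repeated division by 7 gives the digits low-to-high: 1486 = 2 + 2·7^1 + 2·7^2 + 4·7^3. Digit sequence: (2, 2, 2, 4).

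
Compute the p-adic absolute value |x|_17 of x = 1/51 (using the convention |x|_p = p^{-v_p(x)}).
|1/51|_17 = 17

Step 1 — compute v_17(x) by factoring powers of 17 out of the numerator and denominator: v_17(1/51) = -1. Step 2 — apply |x|_p = p^{-v_p(x)} = 17^{1} = 17.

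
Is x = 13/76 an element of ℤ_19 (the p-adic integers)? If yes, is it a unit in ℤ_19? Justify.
x ∉ ℤ_19 (v_19(x) = -1 < 0)

ℤ_19 = {x ∈ ℚ_19 : v_19(x) ≥ 0} and ℤ_19^× = {x ∈ ℤ_19 : v_19(x) = 0}. Here v_19(13/76) = v_19(num) − v_19(den) = -1; compare against these criteria.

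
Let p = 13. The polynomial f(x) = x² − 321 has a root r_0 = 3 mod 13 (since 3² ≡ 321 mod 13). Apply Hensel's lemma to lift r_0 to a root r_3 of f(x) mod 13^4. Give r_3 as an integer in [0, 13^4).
r_3 = 1069 (mod 28561)

Hensel's recurrence: r_{i+1} = r_i − f(r_i)·(f′(r_i))^{-1} mod 13^{i+2}, with f′(x) = 2x. Iterate:
  r_0 = 3 (mod 13)
  r_1 = 55 (mod 169)
  r_2 = 1069 (mod 2197)
  r_3 = 1069 (mod 28561)
Final: r_3 = 1069, and one checks f(r_3) ≡ 0 mod 13^4.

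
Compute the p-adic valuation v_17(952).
v_17(952) = 1

v_17(n) is the largest exponent k such that 17^k divides n. Factor out: 952 = 17^1 · 56. (Sign doesn't affect v_p.) So v_17(952) = 1.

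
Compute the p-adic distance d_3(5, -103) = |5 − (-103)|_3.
d_3(5, -103) = 1/27

Step 1 — x − y = 5 − (-103) = 108. Step 2 — v_3(108) = 3 (factor: 108 = (3^3 · 4); the sign does not affect v_p). Step 3 — |x − y|_3 = 3^{-3} = 1/27.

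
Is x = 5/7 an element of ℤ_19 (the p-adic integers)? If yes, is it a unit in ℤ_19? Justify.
x ∈ ℤ_19^× (unit); v_19(x) = 0

ℤ_19 = {x ∈ ℚ_19 : v_19(x) ≥ 0} and ℤ_19^× = {x ∈ ℤ_19 : v_19(x) = 0}. Here v_19(5/7) = v_19(num) − v_19(den) = 0; compare against these criteria.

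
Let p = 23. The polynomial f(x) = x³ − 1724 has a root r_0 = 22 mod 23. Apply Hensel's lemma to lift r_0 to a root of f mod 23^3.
r_2 = 2690 (mod 12167)

Hensel: r_{i+1} = r_i − f(r_i)/f′(r_i) mod 23^{i+2}, where f′(x) = 3x². Iterate:
  r_0 = 22 (mod 23)
  r_1 = 45 (mod 529)
  r_2 = 2690 (mod 12167)
Final: r = 2690 with f(r) ≡ 0 mod 23^3.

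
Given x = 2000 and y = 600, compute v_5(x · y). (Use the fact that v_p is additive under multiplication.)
v_5(1200000) = 5

v_p(x) = 3 (factor: 2000 = 5^3 · 16); v_p(y) = 2 (factor: 600 = 5^2 · 24). Additivity: v_p(xy) = v_p(x) + v_p(y) = 3 + 2 = 5. (Direct check: xy = 1200000 = 5^5 · (384).)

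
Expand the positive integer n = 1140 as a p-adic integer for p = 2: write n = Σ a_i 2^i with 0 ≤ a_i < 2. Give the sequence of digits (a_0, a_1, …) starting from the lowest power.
(a_0, a_1, …) = (0, 0, 1, 0, 1, 1, 1, 0, 0, 0, 1)

Repeated division by 2 gives the digits low-to-high: 1140 = 1·2^2 + 1·2^4 + 1·2^5 + 1·2^6 + 1·2^10. Digit sequence: (0, 0, 1, 0, 1, 1, 1, 0, 0, 0, 1).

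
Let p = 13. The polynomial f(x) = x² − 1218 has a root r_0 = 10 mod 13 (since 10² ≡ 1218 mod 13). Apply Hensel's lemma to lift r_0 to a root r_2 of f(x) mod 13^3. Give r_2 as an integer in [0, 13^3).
r_2 = 2077 (mod 2197)

Hensel's recurrence: r_{i+1} = r_i − f(r_i)·(f′(r_i))^{-1} mod 13^{i+2}, with f′(x) = 2x. Iterate:
  r_0 = 10 (mod 13)
  r_1 = 49 (mod 169)
  r_2 = 2077 (mod 2197)
Final: r_2 = 2077, and one checks f(r_2) ≡ 0 mod 13^3.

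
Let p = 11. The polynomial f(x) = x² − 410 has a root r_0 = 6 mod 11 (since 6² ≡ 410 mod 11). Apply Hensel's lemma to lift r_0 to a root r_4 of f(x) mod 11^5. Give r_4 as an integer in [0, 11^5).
r_4 = 113273 (mod 161051)

Hensel's recurrence: r_{i+1} = r_i − f(r_i)·(f′(r_i))^{-1} mod 11^{i+2}, with f′(x) = 2x. Iterate:
  r_0 = 6 (mod 11)
  r_1 = 17 (mod 121)
  r_2 = 138 (mod 1331)
  r_3 = 10786 (mod 14641)
  r_4 = 113273 (mod 161051)
Final: r_4 = 113273, and one checks f(r_4) ≡ 0 mod 11^5.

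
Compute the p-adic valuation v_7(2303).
v_7(2303) = 2

v_7(n) is the largest exponent k such that 7^k divides n. Factor out: 2303 = 7^2 · 47. (Sign doesn't affect v_p.) So v_7(2303) = 2.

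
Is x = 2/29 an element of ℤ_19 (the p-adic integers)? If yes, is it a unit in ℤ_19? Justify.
x ∈ ℤ_19^× (unit); v_19(x) = 0

ℤ_19 = {x ∈ ℚ_19 : v_19(x) ≥ 0} and ℤ_19^× = {x ∈ ℤ_19 : v_19(x) = 0}. Here v_19(2/29) = v_19(num) − v_19(den) = 0; compare against these criteria.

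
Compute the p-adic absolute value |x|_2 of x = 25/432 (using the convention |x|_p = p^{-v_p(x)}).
|25/432|_2 = 16

Step 1 — compute v_2(x) by factoring powers of 2 out of the numerator and denominator: v_2(25/432) = -4. Step 2 — apply |x|_p = p^{-v_p(x)} = 2^{4} = 16.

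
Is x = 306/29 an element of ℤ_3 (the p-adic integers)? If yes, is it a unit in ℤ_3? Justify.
x ∈ ℤ_3 but not a unit; v_3(x) = 2 > 0

ℤ_3 = {x ∈ ℚ_3 : v_3(x) ≥ 0} and ℤ_3^× = {x ∈ ℤ_3 : v_3(x) = 0}. Here v_3(306/29) = v_3(num) − v_3(den) = 2; compare against these criteria.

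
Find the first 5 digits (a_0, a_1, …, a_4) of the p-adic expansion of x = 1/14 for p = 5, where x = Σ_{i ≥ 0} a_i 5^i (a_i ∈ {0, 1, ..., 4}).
(a_0, …, a_4) = (4, 1, 0, 1, 3)

v_5(1/14) = 0 (numerator and denominator both coprime to 5), so x ∈ ℤ_5^×. Compute digits iteratively via a_i = x_i mod 5, x_{i+1} = (x_i − a_i)/5, with x_0 = x:
  x_0 = 1/14;  a_0 = 4;  x_1 = (x_0 − 4)/5 = -11/14
  x_1 = -11/14;  a_1 = 1;  x_2 = (x_1 − 1)/5 = -5/14
  x_2 = -5/14;  a_2 = 0;  x_3 = (x_2 − 0)/5 = -1/14
  x_3 = -1/14;  a_3 = 1;  x_4 = (x_3 − 1)/5 = -3/14
  x_4 = -3/14;  a_4 = 3;  x_5 = (x_4 − 3)/5 = -9/14
Digits: (4, 1, 0, 1, 3).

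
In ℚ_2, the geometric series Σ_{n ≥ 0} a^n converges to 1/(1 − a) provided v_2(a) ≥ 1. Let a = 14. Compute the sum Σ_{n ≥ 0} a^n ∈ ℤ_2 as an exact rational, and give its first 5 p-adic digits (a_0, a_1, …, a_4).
Σ a^n = 1/(1 − a) = -1/13;  first 5 digits = (1, 1, 0, 1, 1)

v_2(a) = 1 ≥ 1, so the series converges in ℤ_2 to 1/(1 − a) = 1/(1 − 14) = -1/13. Expand this rational in ℤ_2: compute digits iteratively via d_i = x_i mod 2, x_{i+1} = (x_i − d_i)/2. The first 5 digits are (1, 1, 0, 1, 1).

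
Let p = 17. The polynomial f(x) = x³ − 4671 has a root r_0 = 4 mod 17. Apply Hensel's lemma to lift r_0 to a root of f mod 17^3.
r_2 = 4152 (mod 4913)

Hensel: r_{i+1} = r_i − f(r_i)/f′(r_i) mod 17^{i+2}, where f′(x) = 3x². Iterate:
  r_0 = 4 (mod 17)
  r_1 = 106 (mod 289)
  r_2 = 4152 (mod 4913)
Final: r = 4152 with f(r) ≡ 0 mod 17^3.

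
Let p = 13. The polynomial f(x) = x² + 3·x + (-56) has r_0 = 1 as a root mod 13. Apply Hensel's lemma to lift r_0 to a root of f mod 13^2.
r_1 = 79 (mod 169)

Hensel: r_{i+1} = r_i − f(r_i)·(f′(r_i))^{-1} mod 13^{i+2}, f′(x) = 2x + 3. Iterate:
  r_0 = 1 (mod 13)
  r_1 = 79 (mod 169)
Final: r = 79 satisfies f(r) ≡ 0 mod 13^2.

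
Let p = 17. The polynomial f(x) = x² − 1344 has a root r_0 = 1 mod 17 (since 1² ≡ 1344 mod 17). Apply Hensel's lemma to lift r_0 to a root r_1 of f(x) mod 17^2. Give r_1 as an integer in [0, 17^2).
r_1 = 239 (mod 289)

Hensel's recurrence: r_{i+1} = r_i − f(r_i)·(f′(r_i))^{-1} mod 17^{i+2}, with f′(x) = 2x. Iterate:
  r_0 = 1 (mod 17)
  r_1 = 239 (mod 289)
Final: r_1 = 239, and one checks f(r_1) ≡ 0 mod 17^2.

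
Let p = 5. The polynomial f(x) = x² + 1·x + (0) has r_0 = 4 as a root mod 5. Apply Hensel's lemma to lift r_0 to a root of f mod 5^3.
r_2 = 124 (mod 125)

Hensel: r_{i+1} = r_i − f(r_i)·(f′(r_i))^{-1} mod 5^{i+2}, f′(x) = 2x + 1. Iterate:
  r_0 = 4 (mod 5)
  r_1 = 24 (mod 25)
  r_2 = 124 (mod 125)
Final: r = 124 satisfies f(r) ≡ 0 mod 5^3.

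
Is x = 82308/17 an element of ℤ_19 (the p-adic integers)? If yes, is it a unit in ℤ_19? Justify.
x ∈ ℤ_19 but not a unit; v_19(x) = 3 > 0

ℤ_19 = {x ∈ ℚ_19 : v_19(x) ≥ 0} and ℤ_19^× = {x ∈ ℤ_19 : v_19(x) = 0}. Here v_19(82308/17) = v_19(num) − v_19(den) = 3; compare against these criteria.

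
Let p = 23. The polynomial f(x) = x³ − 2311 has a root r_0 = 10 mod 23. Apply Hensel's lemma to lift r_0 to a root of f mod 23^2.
r_1 = 263 (mod 529)

Hensel: r_{i+1} = r_i − f(r_i)/f′(r_i) mod 23^{i+2}, where f′(x) = 3x². Iterate:
  r_0 = 10 (mod 23)
  r_1 = 263 (mod 529)
Final: r = 263 with f(r) ≡ 0 mod 23^2.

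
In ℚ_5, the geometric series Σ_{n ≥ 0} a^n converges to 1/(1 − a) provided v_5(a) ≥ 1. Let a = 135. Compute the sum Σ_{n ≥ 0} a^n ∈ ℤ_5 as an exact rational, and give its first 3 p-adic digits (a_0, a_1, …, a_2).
Σ a^n = 1/(1 − a) = -1/134;  first 3 digits = (1, 2, 4)

v_5(a) = 1 ≥ 1, so the series converges in ℤ_5 to 1/(1 − a) = 1/(1 − 135) = -1/134. Expand this rational in ℤ_5: compute digits iteratively via d_i = x_i mod 5, x_{i+1} = (x_i − d_i)/5. The first 3 digits are (1, 2, 4).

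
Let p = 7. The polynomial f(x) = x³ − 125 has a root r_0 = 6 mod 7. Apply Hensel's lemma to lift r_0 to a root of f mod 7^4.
r_3 = 433 (mod 2401)

Hensel: r_{i+1} = r_i − f(r_i)/f′(r_i) mod 7^{i+2}, where f′(x) = 3x². Iterate:
  r_0 = 6 (mod 7)
  r_1 = 41 (mod 49)
  r_2 = 90 (mod 343)
  r_3 = 433 (mod 2401)
Final: r = 433 with f(r) ≡ 0 mod 7^4.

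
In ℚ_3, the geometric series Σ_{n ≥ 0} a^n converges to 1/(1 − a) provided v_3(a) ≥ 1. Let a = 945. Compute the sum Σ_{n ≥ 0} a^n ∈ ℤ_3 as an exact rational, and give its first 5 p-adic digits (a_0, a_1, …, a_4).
Σ a^n = 1/(1 − a) = -1/944;  first 5 digits = (1, 0, 0, 2, 2)

v_3(a) = 3 ≥ 1, so the series converges in ℤ_3 to 1/(1 − a) = 1/(1 − 945) = -1/944. Expand this rational in ℤ_3: compute digits iteratively via d_i = x_i mod 3, x_{i+1} = (x_i − d_i)/3. The first 5 digits are (1, 0, 0, 2, 2).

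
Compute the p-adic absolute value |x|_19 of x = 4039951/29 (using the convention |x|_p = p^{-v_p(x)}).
|4039951/29|_19 = 1/130321

Step 1 — compute v_19(x) by factoring powers of 19 out of the numerator and denominator: v_19(4039951/29) = 4. Step 2 — apply |x|_p = p^{-v_p(x)} = 19^{-4} = 1/130321.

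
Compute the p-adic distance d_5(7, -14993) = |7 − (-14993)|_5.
d_5(7, -14993) = 1/625

Step 1 — x − y = 7 − (-14993) = 15000. Step 2 — v_5(15000) = 4 (factor: 15000 = (5^4 · 24); the sign does not affect v_p). Step 3 — |x − y|_5 = 5^{-4} = 1/625.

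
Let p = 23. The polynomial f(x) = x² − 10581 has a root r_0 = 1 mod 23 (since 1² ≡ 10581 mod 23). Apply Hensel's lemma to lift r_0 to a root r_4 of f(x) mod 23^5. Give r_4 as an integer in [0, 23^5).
r_4 = 5322270 (mod 6436343)

Hensel's recurrence: r_{i+1} = r_i − f(r_i)·(f′(r_i))^{-1} mod 23^{i+2}, with f′(x) = 2x. Iterate:
  r_0 = 1 (mod 23)
  r_1 = 1 (mod 529)
  r_2 = 5291 (mod 12167)
  r_3 = 5291 (mod 279841)
  r_4 = 5322270 (mod 6436343)
Final: r_4 = 5322270, and one checks f(r_4) ≡ 0 mod 23^5.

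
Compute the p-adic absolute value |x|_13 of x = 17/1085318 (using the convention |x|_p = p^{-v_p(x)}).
|17/1085318|_13 = 28561

Step 1 — compute v_13(x) by factoring powers of 13 out of the numerator and denominator: v_13(17/1085318) = -4. Step 2 — apply |x|_p = p^{-v_p(x)} = 13^{4} = 28561.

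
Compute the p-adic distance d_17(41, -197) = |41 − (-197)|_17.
d_17(41, -197) = 1/17

Step 1 — x − y = 41 − (-197) = 238. Step 2 — v_17(238) = 1 (factor: 238 = (17^1 · 14); the sign does not affect v_p). Step 3 — |x − y|_17 = 17^{-1} = 1/17.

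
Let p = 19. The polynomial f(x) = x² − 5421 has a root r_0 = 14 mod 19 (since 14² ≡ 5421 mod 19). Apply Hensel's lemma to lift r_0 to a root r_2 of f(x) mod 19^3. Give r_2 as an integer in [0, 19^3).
r_2 = 5087 (mod 6859)

Hensel's recurrence: r_{i+1} = r_i − f(r_i)·(f′(r_i))^{-1} mod 19^{i+2}, with f′(x) = 2x. Iterate:
  r_0 = 14 (mod 19)
  r_1 = 33 (mod 361)
  r_2 = 5087 (mod 6859)
Final: r_2 = 5087, and one checks f(r_2) ≡ 0 mod 19^3.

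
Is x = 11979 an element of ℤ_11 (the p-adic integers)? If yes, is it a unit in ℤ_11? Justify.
x ∈ ℤ_11 but not a unit; v_11(x) = 3 > 0

ℤ_11 = {x ∈ ℚ_11 : v_11(x) ≥ 0} and ℤ_11^× = {x ∈ ℤ_11 : v_11(x) = 0}. Here v_11(11979) = v_11(num) − v_11(den) = 3; compare against these criteria.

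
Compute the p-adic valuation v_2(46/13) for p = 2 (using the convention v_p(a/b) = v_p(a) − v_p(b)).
v_2(46/13) = 1

Factor powers of 2 from the numerator and denominator of the reduced fraction: 46 = 2^1 · 23 and 13 = 2^0 · 13. Apply v_p(a/b) = v_p(a) − v_p(b): v_2(46/13) = 1 − 0 = 1.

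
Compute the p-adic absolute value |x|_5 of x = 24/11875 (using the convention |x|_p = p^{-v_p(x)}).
|24/11875|_5 = 625

Step 1 — compute v_5(x) by factoring powers of 5 out of the numerator and denominator: v_5(24/11875) = -4. Step 2 — apply |x|_p = p^{-v_p(x)} = 5^{4} = 625.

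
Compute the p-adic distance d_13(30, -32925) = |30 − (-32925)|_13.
d_13(30, -32925) = 1/2197

Step 1 — x − y = 30 − (-32925) = 32955. Step 2 — v_13(32955) = 3 (factor: 32955 = (13^3 · 15); the sign does not affect v_p). Step 3 — |x − y|_13 = 13^{-3} = 1/2197.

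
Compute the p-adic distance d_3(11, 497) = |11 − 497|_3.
d_3(11, 497) = 1/243

Step 1 — x − y = 11 − 497 = -486. Step 2 — v_3(-486) = 5 (factor: -486 = −(3^5 · 2); the sign does not affect v_p). Step 3 — |x − y|_3 = 3^{-5} = 1/243.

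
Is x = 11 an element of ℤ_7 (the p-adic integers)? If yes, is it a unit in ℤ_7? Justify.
x ∈ ℤ_7^× (unit); v_7(x) = 0

ℤ_7 = {x ∈ ℚ_7 : v_7(x) ≥ 0} and ℤ_7^× = {x ∈ ℤ_7 : v_7(x) = 0}. Here v_7(11) = v_7(num) − v_7(den) = 0; compare against these criteria.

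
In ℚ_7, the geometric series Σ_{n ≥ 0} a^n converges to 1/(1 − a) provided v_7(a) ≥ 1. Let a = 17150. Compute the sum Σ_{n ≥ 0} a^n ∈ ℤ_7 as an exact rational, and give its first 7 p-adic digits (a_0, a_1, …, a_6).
Σ a^n = 1/(1 − a) = -1/17149;  first 7 digits = (1, 0, 0, 1, 0, 1, 1)

v_7(a) = 3 ≥ 1, so the series converges in ℤ_7 to 1/(1 − a) = 1/(1 − 17150) = -1/17149. Expand this rational in ℤ_7: compute digits iteratively via d_i = x_i mod 7, x_{i+1} = (x_i − d_i)/7. The first 7 digits are (1, 0, 0, 1, 0, 1, 1).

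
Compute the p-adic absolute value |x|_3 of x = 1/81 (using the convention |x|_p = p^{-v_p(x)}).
|1/81|_3 = 81

Step 1 — compute v_3(x) by factoring powers of 3 out of the numerator and denominator: v_3(1/81) = -4. Step 2 — apply |x|_p = p^{-v_p(x)} = 3^{4} = 81.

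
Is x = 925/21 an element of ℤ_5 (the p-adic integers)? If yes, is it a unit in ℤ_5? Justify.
x ∈ ℤ_5 but not a unit; v_5(x) = 2 > 0

ℤ_5 = {x ∈ ℚ_5 : v_5(x) ≥ 0} and ℤ_5^× = {x ∈ ℤ_5 : v_5(x) = 0}. Here v_5(925/21) = v_5(num) − v_5(den) = 2; compare against these criteria.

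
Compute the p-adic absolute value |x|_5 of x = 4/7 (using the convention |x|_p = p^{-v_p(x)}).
|4/7|_5 = 1

Step 1 — compute v_5(x) by factoring powers of 5 out of the numerator and denominator: v_5(4/7) = 0. Step 2 — apply |x|_p = p^{-v_p(x)} = 5^{0} = 1.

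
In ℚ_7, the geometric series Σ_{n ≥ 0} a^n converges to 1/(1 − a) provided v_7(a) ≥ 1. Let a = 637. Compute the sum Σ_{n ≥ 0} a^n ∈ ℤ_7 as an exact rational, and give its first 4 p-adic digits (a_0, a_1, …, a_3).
Σ a^n = 1/(1 − a) = -1/636;  first 4 digits = (1, 0, 6, 1)

v_7(a) = 2 ≥ 1, so the series converges in ℤ_7 to 1/(1 − a) = 1/(1 − 637) = -1/636. Expand this rational in ℤ_7: compute digits iteratively via d_i = x_i mod 7, x_{i+1} = (x_i − d_i)/7. The first 4 digits are (1, 0, 6, 1).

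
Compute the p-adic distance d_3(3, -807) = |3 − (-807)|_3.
d_3(3, -807) = 1/81

Step 1 — x − y = 3 − (-807) = 810. Step 2 — v_3(810) = 4 (factor: 810 = (3^4 · 10); the sign does not affect v_p). Step 3 — |x − y|_3 = 3^{-4} = 1/81.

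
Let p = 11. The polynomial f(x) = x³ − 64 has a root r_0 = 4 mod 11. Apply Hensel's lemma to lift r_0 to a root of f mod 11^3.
r_2 = 4 (mod 1331)

Hensel: r_{i+1} = r_i − f(r_i)/f′(r_i) mod 11^{i+2}, where f′(x) = 3x². Iterate:
  r_0 = 4 (mod 11)
  r_1 = 4 (mod 121)
  r_2 = 4 (mod 1331)
Final: r = 4 with f(r) ≡ 0 mod 11^3.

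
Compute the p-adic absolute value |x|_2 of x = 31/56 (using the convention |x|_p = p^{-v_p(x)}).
|31/56|_2 = 8

Step 1 — compute v_2(x) by factoring powers of 2 out of the numerator and denominator: v_2(31/56) = -3. Step 2 — apply |x|_p = p^{-v_p(x)} = 2^{3} = 8.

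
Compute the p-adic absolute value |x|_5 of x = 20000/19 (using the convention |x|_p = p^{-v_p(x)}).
|20000/19|_5 = 1/625

Step 1 — compute v_5(x) by factoring powers of 5 out of the numerator and denominator: v_5(20000/19) = 4. Step 2 — apply |x|_p = p^{-v_p(x)} = 5^{-4} = 1/625.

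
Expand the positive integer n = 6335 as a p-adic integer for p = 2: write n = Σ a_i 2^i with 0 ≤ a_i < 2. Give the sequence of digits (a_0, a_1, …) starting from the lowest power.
(a_0, a_1, …) = (1, 1, 1, 1, 1, 1, 0, 1, 0, 0, 0, 1, 1)

Repeated division by 2 gives the digits low-to-high: 6335 = 1 + 1·2^1 + 1·2^2 + 1·2^3 + 1·2^4 + 1·2^5 + 1·2^7 + 1·2^11 + 1·2^12. Digit sequence: (1, 1, 1, 1, 1, 1, 0, 1, 0, 0, 0, 1, 1).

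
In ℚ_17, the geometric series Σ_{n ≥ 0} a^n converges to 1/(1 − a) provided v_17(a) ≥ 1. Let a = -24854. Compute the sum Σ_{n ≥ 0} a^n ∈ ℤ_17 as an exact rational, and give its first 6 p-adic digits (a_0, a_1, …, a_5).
Σ a^n = 1/(1 − a) = 1/24855;  first 6 digits = (1, 0, 16, 11, 0, 10)

v_17(a) = 2 ≥ 1, so the series converges in ℤ_17 to 1/(1 − a) = 1/(1 − (-24854)) = 1/24855. Expand this rational in ℤ_17: compute digits iteratively via d_i = x_i mod 17, x_{i+1} = (x_i − d_i)/17. The first 6 digits are (1, 0, 16, 11, 0, 10).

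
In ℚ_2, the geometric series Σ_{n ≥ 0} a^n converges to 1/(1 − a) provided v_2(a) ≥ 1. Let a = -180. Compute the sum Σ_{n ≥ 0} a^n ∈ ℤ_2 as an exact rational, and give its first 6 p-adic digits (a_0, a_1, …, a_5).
Σ a^n = 1/(1 − a) = 1/181;  first 6 digits = (1, 0, 1, 1, 1, 0)

v_2(a) = 2 ≥ 1, so the series converges in ℤ_2 to 1/(1 − a) = 1/(1 − (-180)) = 1/181. Expand this rational in ℤ_2: compute digits iteratively via d_i = x_i mod 2, x_{i+1} = (x_i − d_i)/2. The first 6 digits are (1, 0, 1, 1, 1, 0).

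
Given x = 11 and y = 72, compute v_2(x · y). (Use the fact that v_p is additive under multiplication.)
v_2(792) = 3

v_p(x) = 0 (factor: 11 = 2^0 · 11); v_p(y) = 3 (factor: 72 = 2^3 · 9). Additivity: v_p(xy) = v_p(x) + v_p(y) = 0 + 3 = 3. (Direct check: xy = 792 = 2^3 · (99).)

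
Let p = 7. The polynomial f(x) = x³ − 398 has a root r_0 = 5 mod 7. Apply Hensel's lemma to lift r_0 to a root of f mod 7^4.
r_3 = 628 (mod 2401)

Hensel: r_{i+1} = r_i − f(r_i)/f′(r_i) mod 7^{i+2}, where f′(x) = 3x². Iterate:
  r_0 = 5 (mod 7)
  r_1 = 40 (mod 49)
  r_2 = 285 (mod 343)
  r_3 = 628 (mod 2401)
Final: r = 628 with f(r) ≡ 0 mod 7^4.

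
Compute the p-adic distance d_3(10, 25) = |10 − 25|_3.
d_3(10, 25) = 1/3

Step 1 — x − y = 10 − 25 = -15. Step 2 — v_3(-15) = 1 (factor: -15 = −(3^1 · 5); the sign does not affect v_p). Step 3 — |x − y|_3 = 3^{-1} = 1/3.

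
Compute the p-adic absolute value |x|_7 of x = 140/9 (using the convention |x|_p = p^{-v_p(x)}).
|140/9|_7 = 1/7

Step 1 — compute v_7(x) by factoring powers of 7 out of the numerator and denominator: v_7(140/9) = 1. Step 2 — apply |x|_p = p^{-v_p(x)} = 7^{-1} = 1/7.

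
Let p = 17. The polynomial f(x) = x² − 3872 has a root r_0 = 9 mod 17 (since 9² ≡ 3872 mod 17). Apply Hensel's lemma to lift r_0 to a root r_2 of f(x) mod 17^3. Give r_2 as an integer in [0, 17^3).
r_2 = 2066 (mod 4913)

Hensel's recurrence: r_{i+1} = r_i − f(r_i)·(f′(r_i))^{-1} mod 17^{i+2}, with f′(x) = 2x. Iterate:
  r_0 = 9 (mod 17)
  r_1 = 43 (mod 289)
  r_2 = 2066 (mod 4913)
Final: r_2 = 2066, and one checks f(r_2) ≡ 0 mod 17^3.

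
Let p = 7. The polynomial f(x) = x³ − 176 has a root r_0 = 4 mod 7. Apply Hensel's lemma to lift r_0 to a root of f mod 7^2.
r_1 = 39 (mod 49)

Hensel: r_{i+1} = r_i − f(r_i)/f′(r_i) mod 7^{i+2}, where f′(x) = 3x². Iterate:
  r_0 = 4 (mod 7)
  r_1 = 39 (mod 49)
Final: r = 39 with f(r) ≡ 0 mod 7^2.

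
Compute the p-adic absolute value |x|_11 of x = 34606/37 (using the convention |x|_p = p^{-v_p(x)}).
|34606/37|_11 = 1/1331

Step 1 — compute v_11(x) by factoring powers of 11 out of the numerator and denominator: v_11(34606/37) = 3. Step 2 — apply |x|_p = p^{-v_p(x)} = 11^{-3} = 1/1331.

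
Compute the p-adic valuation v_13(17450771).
v_13(17450771) = 5

v_13(n) is the largest exponent k such that 13^k divides n. Factor out: 17450771 = 13^5 · 47. (Sign doesn't affect v_p.) So v_13(17450771) = 5.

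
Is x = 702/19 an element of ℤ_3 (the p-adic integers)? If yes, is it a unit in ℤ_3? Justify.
x ∈ ℤ_3 but not a unit; v_3(x) = 3 > 0

ℤ_3 = {x ∈ ℚ_3 : v_3(x) ≥ 0} and ℤ_3^× = {x ∈ ℤ_3 : v_3(x) = 0}. Here v_3(702/19) = v_3(num) − v_3(den) = 3; compare against these criteria.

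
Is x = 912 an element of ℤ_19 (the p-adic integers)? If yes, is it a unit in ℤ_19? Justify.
x ∈ ℤ_19 but not a unit; v_19(x) = 1 > 0

ℤ_19 = {x ∈ ℚ_19 : v_19(x) ≥ 0} and ℤ_19^× = {x ∈ ℤ_19 : v_19(x) = 0}. Here v_19(912) = v_19(num) − v_19(den) = 1; compare against these criteria.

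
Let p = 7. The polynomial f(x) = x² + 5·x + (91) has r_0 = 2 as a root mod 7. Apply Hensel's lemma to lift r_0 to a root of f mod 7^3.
r_2 = 170 (mod 343)

Hensel: r_{i+1} = r_i − f(r_i)·(f′(r_i))^{-1} mod 7^{i+2}, f′(x) = 2x + 5. Iterate:
  r_0 = 2 (mod 7)
  r_1 = 23 (mod 49)
  r_2 = 170 (mod 343)
Final: r = 170 satisfies f(r) ≡ 0 mod 7^3.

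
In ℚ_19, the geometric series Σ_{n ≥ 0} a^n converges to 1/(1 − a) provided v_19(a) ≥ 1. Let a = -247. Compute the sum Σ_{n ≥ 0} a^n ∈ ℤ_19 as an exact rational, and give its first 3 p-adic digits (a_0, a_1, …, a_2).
Σ a^n = 1/(1 − a) = 1/248;  first 3 digits = (1, 6, 16)

v_19(a) = 1 ≥ 1, so the series converges in ℤ_19 to 1/(1 − a) = 1/(1 − (-247)) = 1/248. Expand this rational in ℤ_19: compute digits iteratively via d_i = x_i mod 19, x_{i+1} = (x_i − d_i)/19. The first 3 digits are (1, 6, 16).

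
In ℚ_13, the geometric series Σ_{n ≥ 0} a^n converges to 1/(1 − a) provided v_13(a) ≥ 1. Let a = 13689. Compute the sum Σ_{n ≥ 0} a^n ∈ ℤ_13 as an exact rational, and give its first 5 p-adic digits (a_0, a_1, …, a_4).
Σ a^n = 1/(1 − a) = -1/13688;  first 5 digits = (1, 0, 3, 6, 9)

v_13(a) = 2 ≥ 1, so the series converges in ℤ_13 to 1/(1 − a) = 1/(1 − 13689) = -1/13688. Expand this rational in ℤ_13: compute digits iteratively via d_i = x_i mod 13, x_{i+1} = (x_i − d_i)/13. The first 5 digits are (1, 0, 3, 6, 9).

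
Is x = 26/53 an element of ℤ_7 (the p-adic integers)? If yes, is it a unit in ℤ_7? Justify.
x ∈ ℤ_7^× (unit); v_7(x) = 0

ℤ_7 = {x ∈ ℚ_7 : v_7(x) ≥ 0} and ℤ_7^× = {x ∈ ℤ_7 : v_7(x) = 0}. Here v_7(26/53) = v_7(num) − v_7(den) = 0; compare against these criteria.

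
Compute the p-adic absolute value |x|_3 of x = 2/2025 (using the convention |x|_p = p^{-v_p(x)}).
|2/2025|_3 = 81

Step 1 — compute v_3(x) by factoring powers of 3 out of the numerator and denominator: v_3(2/2025) = -4. Step 2 — apply |x|_p = p^{-v_p(x)} = 3^{4} = 81.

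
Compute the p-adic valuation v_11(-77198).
v_11(-77198) = 3

v_11(n) is the largest exponent k such that 11^k divides n. Factor out: -77198 = -11^3 · 58. (Sign doesn't affect v_p.) So v_11(-77198) = 3.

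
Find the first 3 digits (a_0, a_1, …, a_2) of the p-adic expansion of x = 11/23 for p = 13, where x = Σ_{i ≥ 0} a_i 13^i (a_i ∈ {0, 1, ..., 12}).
(a_0, …, a_2) = (5, 7, 0)

v_13(11/23) = 0 (numerator and denominator both coprime to 13), so x ∈ ℤ_13^×. Compute digits iteratively via a_i = x_i mod 13, x_{i+1} = (x_i − a_i)/13, with x_0 = x:
  x_0 = 11/23;  a_0 = 5;  x_1 = (x_0 − 5)/13 = -8/23
  x_1 = -8/23;  a_1 = 7;  x_2 = (x_1 − 7)/13 = -13/23
  x_2 = -13/23;  a_2 = 0;  x_3 = (x_2 − 0)/13 = -1/23
Digits: (5, 7, 0).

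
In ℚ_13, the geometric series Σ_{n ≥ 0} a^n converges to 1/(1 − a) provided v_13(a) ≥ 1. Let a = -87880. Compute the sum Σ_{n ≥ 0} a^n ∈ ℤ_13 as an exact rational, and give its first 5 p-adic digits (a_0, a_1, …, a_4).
Σ a^n = 1/(1 − a) = 1/87881;  first 5 digits = (1, 0, 0, 12, 9)

v_13(a) = 3 ≥ 1, so the series converges in ℤ_13 to 1/(1 − a) = 1/(1 − (-87880)) = 1/87881. Expand this rational in ℤ_13: compute digits iteratively via d_i = x_i mod 13, x_{i+1} = (x_i − d_i)/13. The first 5 digits are (1, 0, 0, 12, 9).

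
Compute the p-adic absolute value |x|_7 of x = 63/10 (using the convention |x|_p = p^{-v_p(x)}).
|63/10|_7 = 1/7

Step 1 — compute v_7(x) by factoring powers of 7 out of the numerator and denominator: v_7(63/10) = 1. Step 2 — apply |x|_p = p^{-v_p(x)} = 7^{-1} = 1/7.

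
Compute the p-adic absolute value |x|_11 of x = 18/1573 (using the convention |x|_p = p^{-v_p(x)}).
|18/1573|_11 = 121

Step 1 — compute v_11(x) by factoring powers of 11 out of the numerator and denominator: v_11(18/1573) = -2. Step 2 — apply |x|_p = p^{-v_p(x)} = 11^{2} = 121.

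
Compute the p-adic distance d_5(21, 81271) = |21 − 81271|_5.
d_5(21, 81271) = 1/3125

Step 1 — x − y = 21 − 81271 = -81250. Step 2 — v_5(-81250) = 5 (factor: -81250 = −(5^5 · 26); the sign does not affect v_p). Step 3 — |x − y|_5 = 5^{-5} = 1/3125.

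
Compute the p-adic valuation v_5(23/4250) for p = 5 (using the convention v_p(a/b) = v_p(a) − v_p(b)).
v_5(23/4250) = -3

Factor powers of 5 from the numerator and denominator of the reduced fraction: 23 = 5^0 · 23 and 4250 = 5^3 · 34. Apply v_p(a/b) = v_p(a) − v_p(b): v_5(23/4250) = 0 − 3 = -3.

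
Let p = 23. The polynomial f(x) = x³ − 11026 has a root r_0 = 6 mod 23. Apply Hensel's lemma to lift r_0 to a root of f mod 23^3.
r_2 = 7757 (mod 12167)

Hensel: r_{i+1} = r_i − f(r_i)/f′(r_i) mod 23^{i+2}, where f′(x) = 3x². Iterate:
  r_0 = 6 (mod 23)
  r_1 = 351 (mod 529)
  r_2 = 7757 (mod 12167)
Final: r = 7757 with f(r) ≡ 0 mod 23^3.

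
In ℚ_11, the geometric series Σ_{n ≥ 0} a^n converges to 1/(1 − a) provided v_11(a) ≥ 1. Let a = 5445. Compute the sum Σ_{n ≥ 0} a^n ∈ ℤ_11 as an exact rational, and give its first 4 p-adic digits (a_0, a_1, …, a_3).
Σ a^n = 1/(1 − a) = -1/5444;  first 4 digits = (1, 0, 1, 4)

v_11(a) = 2 ≥ 1, so the series converges in ℤ_11 to 1/(1 − a) = 1/(1 − 5445) = -1/5444. Expand this rational in ℤ_11: compute digits iteratively via d_i = x_i mod 11, x_{i+1} = (x_i − d_i)/11. The first 4 digits are (1, 0, 1, 4).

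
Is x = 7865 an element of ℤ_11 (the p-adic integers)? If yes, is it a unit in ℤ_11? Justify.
x ∈ ℤ_11 but not a unit; v_11(x) = 2 > 0

ℤ_11 = {x ∈ ℚ_11 : v_11(x) ≥ 0} and ℤ_11^× = {x ∈ ℤ_11 : v_11(x) = 0}. Here v_11(7865) = v_11(num) − v_11(den) = 2; compare against these criteria.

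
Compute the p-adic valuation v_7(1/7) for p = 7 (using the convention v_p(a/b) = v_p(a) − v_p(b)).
v_7(1/7) = -1

Factor powers of 7 from the numerator and denominator of the reduced fraction: 1 = 7^0 · 1 and 7 = 7^1 · 1. Apply v_p(a/b) = v_p(a) − v_p(b): v_7(1/7) = 0 − 1 = -1.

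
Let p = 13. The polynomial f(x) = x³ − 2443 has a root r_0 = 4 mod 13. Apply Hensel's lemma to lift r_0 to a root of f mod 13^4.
r_3 = 8324 (mod 28561)

Hensel: r_{i+1} = r_i − f(r_i)/f′(r_i) mod 13^{i+2}, where f′(x) = 3x². Iterate:
  r_0 = 4 (mod 13)
  r_1 = 43 (mod 169)
  r_2 = 1733 (mod 2197)
  r_3 = 8324 (mod 28561)
Final: r = 8324 with f(r) ≡ 0 mod 13^4.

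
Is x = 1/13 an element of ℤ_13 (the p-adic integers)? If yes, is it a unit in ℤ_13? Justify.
x ∉ ℤ_13 (v_13(x) = -1 < 0)

ℤ_13 = {x ∈ ℚ_13 : v_13(x) ≥ 0} and ℤ_13^× = {x ∈ ℤ_13 : v_13(x) = 0}. Here v_13(1/13) = v_13(num) − v_13(den) = -1; compare against these criteria.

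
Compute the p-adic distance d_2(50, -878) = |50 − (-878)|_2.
d_2(50, -878) = 1/32

Step 1 — x − y = 50 − (-878) = 928. Step 2 — v_2(928) = 5 (factor: 928 = (2^5 · 29); the sign does not affect v_p). Step 3 — |x − y|_2 = 2^{-5} = 1/32.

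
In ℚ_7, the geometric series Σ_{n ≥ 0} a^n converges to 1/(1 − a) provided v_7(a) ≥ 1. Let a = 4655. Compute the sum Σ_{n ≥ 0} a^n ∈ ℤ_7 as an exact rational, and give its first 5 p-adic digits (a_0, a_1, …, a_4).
Σ a^n = 1/(1 − a) = -1/4654;  first 5 digits = (1, 0, 4, 6, 3)

v_7(a) = 2 ≥ 1, so the series converges in ℤ_7 to 1/(1 − a) = 1/(1 − 4655) = -1/4654. Expand this rational in ℤ_7: compute digits iteratively via d_i = x_i mod 7, x_{i+1} = (x_i − d_i)/7. The first 5 digits are (1, 0, 4, 6, 3).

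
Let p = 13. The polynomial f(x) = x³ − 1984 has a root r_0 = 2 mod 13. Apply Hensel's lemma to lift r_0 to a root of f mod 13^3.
r_2 = 1744 (mod 2197)

Hensel: r_{i+1} = r_i − f(r_i)/f′(r_i) mod 13^{i+2}, where f′(x) = 3x². Iterate:
  r_0 = 2 (mod 13)
  r_1 = 54 (mod 169)
  r_2 = 1744 (mod 2197)
Final: r = 1744 with f(r) ≡ 0 mod 13^3.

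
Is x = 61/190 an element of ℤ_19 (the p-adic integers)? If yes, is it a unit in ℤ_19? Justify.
x ∉ ℤ_19 (v_19(x) = -1 < 0)

ℤ_19 = {x ∈ ℚ_19 : v_19(x) ≥ 0} and ℤ_19^× = {x ∈ ℤ_19 : v_19(x) = 0}. Here v_19(61/190) = v_19(num) − v_19(den) = -1; compare against these criteria.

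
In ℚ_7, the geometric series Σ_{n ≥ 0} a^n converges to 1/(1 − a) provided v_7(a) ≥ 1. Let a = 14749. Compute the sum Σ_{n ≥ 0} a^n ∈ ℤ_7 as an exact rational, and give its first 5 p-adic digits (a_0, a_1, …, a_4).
Σ a^n = 1/(1 − a) = -1/14748;  first 5 digits = (1, 0, 0, 1, 6)

v_7(a) = 3 ≥ 1, so the series converges in ℤ_7 to 1/(1 − a) = 1/(1 − 14749) = -1/14748. Expand this rational in ℤ_7: compute digits iteratively via d_i = x_i mod 7, x_{i+1} = (x_i − d_i)/7. The first 5 digits are (1, 0, 0, 1, 6).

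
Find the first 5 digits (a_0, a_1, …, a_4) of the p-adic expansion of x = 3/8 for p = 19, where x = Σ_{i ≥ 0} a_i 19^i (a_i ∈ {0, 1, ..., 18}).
(a_0, …, a_4) = (17, 11, 16, 11, 16)

v_19(3/8) = 0 (numerator and denominator both coprime to 19), so x ∈ ℤ_19^×. Compute digits iteratively via a_i = x_i mod 19, x_{i+1} = (x_i − a_i)/19, with x_0 = x:
  x_0 = 3/8;  a_0 = 17;  x_1 = (x_0 − 17)/19 = -7/8
  x_1 = -7/8;  a_1 = 11;  x_2 = (x_1 − 11)/19 = -5/8
  x_2 = -5/8;  a_2 = 16;  x_3 = (x_2 − 16)/19 = -7/8
  x_3 = -7/8;  a_3 = 11;  x_4 = (x_3 − 11)/19 = -5/8
  x_4 = -5/8;  a_4 = 16;  x_5 = (x_4 − 16)/19 = -7/8
Digits: (17, 11, 16, 11, 16).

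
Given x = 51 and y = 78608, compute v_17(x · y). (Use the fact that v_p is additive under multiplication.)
v_17(4009008) = 4

v_p(x) = 1 (factor: 51 = 17^1 · 3); v_p(y) = 3 (factor: 78608 = 17^3 · 16). Additivity: v_p(xy) = v_p(x) + v_p(y) = 1 + 3 = 4. (Direct check: xy = 4009008 = 17^4 · (48).)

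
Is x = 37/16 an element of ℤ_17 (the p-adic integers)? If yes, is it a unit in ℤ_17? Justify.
x ∈ ℤ_17^× (unit); v_17(x) = 0

ℤ_17 = {x ∈ ℚ_17 : v_17(x) ≥ 0} and ℤ_17^× = {x ∈ ℤ_17 : v_17(x) = 0}. Here v_17(37/16) = v_17(num) − v_17(den) = 0; compare against these criteria.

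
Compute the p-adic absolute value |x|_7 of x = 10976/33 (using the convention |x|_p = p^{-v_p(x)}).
|10976/33|_7 = 1/343

Step 1 — compute v_7(x) by factoring powers of 7 out of the numerator and denominator: v_7(10976/33) = 3. Step 2 — apply |x|_p = p^{-v_p(x)} = 7^{-3} = 1/343.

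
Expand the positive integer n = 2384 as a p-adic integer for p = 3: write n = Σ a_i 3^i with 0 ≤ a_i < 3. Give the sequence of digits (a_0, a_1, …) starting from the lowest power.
(a_0, a_1, …) = (2, 2, 0, 1, 2, 0, 0, 1)

Repeated division by 3 gives the digits low-to-high: 2384 = 2 + 2·3^1 + 1·3^3 + 2·3^4 + 1·3^7. Digit sequence: (2, 2, 0, 1, 2, 0, 0, 1).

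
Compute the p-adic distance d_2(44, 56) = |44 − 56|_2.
d_2(44, 56) = 1/4

Step 1 — x − y = 44 − 56 = -12. Step 2 — v_2(-12) = 2 (factor: -12 = −(2^2 · 3); the sign does not affect v_p). Step 3 — |x − y|_2 = 2^{-2} = 1/4.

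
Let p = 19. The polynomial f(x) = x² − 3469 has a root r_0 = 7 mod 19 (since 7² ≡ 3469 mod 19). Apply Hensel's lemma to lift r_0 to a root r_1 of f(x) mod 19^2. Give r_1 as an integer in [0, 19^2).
r_1 = 45 (mod 361)

Hensel's recurrence: r_{i+1} = r_i − f(r_i)·(f′(r_i))^{-1} mod 19^{i+2}, with f′(x) = 2x. Iterate:
  r_0 = 7 (mod 19)
  r_1 = 45 (mod 361)
Final: r_1 = 45, and one checks f(r_1) ≡ 0 mod 19^2.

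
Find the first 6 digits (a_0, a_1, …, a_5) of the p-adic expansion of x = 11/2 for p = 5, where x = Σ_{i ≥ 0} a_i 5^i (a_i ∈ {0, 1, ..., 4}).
(a_0, …, a_5) = (3, 3, 2, 2, 2, 2)

v_5(11/2) = 0 (numerator and denominator both coprime to 5), so x ∈ ℤ_5^×. Compute digits iteratively via a_i = x_i mod 5, x_{i+1} = (x_i − a_i)/5, with x_0 = x:
  x_0 = 11/2;  a_0 = 3;  x_1 = (x_0 − 3)/5 = 1/2
  x_1 = 1/2;  a_1 = 3;  x_2 = (x_1 − 3)/5 = -1/2
  x_2 = -1/2;  a_2 = 2;  x_3 = (x_2 − 2)/5 = -1/2
  x_3 = -1/2;  a_3 = 2;  x_4 = (x_3 − 2)/5 = -1/2
  x_4 = -1/2;  a_4 = 2;  x_5 = (x_4 − 2)/5 = -1/2
  x_5 = -1/2;  a_5 = 2;  x_6 = (x_5 − 2)/5 = -1/2
Digits: (3, 3, 2, 2, 2, 2).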